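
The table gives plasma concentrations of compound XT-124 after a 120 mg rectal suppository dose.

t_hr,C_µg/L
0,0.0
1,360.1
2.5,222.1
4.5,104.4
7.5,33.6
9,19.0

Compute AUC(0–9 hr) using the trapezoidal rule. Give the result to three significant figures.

AUC = 1190 µg/L·hr

Trapezoidal AUC_0→9:
  [0→1]: (0.0+360.1)/2 × 1 = 180.05
  [1→2.5]: (360.1+222.1)/2 × 1.5 = 436.65
  [2.5→4.5]: (222.1+104.4)/2 × 2 = 326.5
  [4.5→7.5]: (104.4+33.6)/2 × 3 = 207.0
  [7.5→9]: (33.6+19.0)/2 × 1.5 = 39.45
  Sum = 1189.65 µg/L·hr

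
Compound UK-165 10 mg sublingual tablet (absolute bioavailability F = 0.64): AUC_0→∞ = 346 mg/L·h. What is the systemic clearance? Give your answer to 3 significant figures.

CL = 0.0185 L/h

CL = F × Dose / AUC_0→∞
   = 0.64 × 10 / 346 = 0.0184971 L/h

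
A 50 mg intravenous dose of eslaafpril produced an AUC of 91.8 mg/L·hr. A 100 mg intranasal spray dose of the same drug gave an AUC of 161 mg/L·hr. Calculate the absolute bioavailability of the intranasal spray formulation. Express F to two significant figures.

F = 0.88

F = (AUC_ev / D_ev) / (AUC_iv / D_iv)
  = (161/100) / (91.8/50)
  = 1.61 / 1.836 = 0.8769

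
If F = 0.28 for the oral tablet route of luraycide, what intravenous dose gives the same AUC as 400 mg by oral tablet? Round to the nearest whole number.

D_iv = 112 mg

Systemic exposure from an extravascular dose = F × D_ev, so the equivalent IV dose is F × D_ev.
D_iv = F × D_ev = 0.28 × 400 = 112 mg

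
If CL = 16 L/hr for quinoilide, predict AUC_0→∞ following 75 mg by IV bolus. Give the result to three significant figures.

AUC = 4.69 mg/L·hr

AUC_0→∞ = Dose_iv / CL
        = 75 / 16 = 4.6875 mg/L·hr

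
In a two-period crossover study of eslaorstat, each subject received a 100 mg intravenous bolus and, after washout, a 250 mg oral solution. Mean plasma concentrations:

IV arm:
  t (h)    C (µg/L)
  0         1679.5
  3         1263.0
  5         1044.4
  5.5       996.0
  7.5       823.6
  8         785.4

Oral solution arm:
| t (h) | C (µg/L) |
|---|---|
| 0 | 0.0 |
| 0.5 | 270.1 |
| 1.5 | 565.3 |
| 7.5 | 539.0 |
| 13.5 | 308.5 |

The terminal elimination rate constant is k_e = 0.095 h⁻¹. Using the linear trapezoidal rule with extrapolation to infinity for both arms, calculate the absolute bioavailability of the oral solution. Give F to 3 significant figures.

F = 0.216

Trapezoidal AUC_0→8 (IV):
  [0→3]: (1679.5+1263.0)/2 × 3 = 4413.75
  [3→5]: (1263.0+1044.4)/2 × 2 = 2307.4
  [5→5.5]: (1044.4+996.0)/2 × 0.5 = 510.1
  [5.5→7.5]: (996.0+823.6)/2 × 2 = 1819.6
  [7.5→8]: (823.6+785.4)/2 × 0.5 = 402.25
  Sum = 9453.1 µg/L·h
IV tail: 785.4/0.095 = 8267.368; AUC_iv,0→∞ = 9453.1 + 8267.368 = 17720.468 µg/L·h
Trapezoidal AUC_0→13.5 (oral solution):
  [0→0.5]: (0.0+270.1)/2 × 0.5 = 67.525
  [0.5→1.5]: (270.1+565.3)/2 × 1 = 417.7
  [1.5→7.5]: (565.3+539.0)/2 × 6 = 3312.9
  [7.5→13.5]: (539.0+308.5)/2 × 6 = 2542.5
  Sum = 6340.625 µg/L·h
oral solution tail: 308.5/0.095 = 3247.368; AUC_ev,0→∞ = 6340.625 + 3247.368 = 9587.993 µg/L·h
F = (AUC_ev/D_ev)/(AUC_iv/D_iv) = (9587.993/250)/(17720.468/100) = 38.351972/177.20468 = 0.2164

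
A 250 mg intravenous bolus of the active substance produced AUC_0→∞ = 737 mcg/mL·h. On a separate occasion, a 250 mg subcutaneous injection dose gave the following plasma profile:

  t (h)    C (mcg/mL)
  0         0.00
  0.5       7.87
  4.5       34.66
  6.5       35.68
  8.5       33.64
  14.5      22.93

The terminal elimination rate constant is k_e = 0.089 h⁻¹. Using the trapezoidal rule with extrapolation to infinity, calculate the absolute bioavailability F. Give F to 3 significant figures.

Trapezoidal AUC_0→14.5 (subcutaneous injection):
  [0→0.5]: (0.00+7.87)/2 × 0.5 = 1.9675
  [0.5→4.5]: (7.87+34.66)/2 × 4 = 85.06
  [4.5→6.5]: (34.66+35.68)/2 × 2 = 70.34
  [6.5→8.5]: (35.68+33.64)/2 × 2 = 69.32
  [8.5→14.5]: (33.64+22.93)/2 × 6 = 169.71
  Sum = 396.3975 mcg/mL·h
Tail: C_last/k_e = 22.93/0.089 = 257.640
AUC_0→∞ (subcutaneous injection) = 396.3975 + 257.640 = 654.0375 mcg/mL·h
F = (AUC_ev/D_ev)/(AUC_iv/D_iv) = (654.0375/250)/(737/250) = 2.61615/2.948 = 0.8874

F = 0.887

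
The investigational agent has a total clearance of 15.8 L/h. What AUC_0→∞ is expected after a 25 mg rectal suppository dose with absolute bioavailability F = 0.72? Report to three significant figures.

AUC = 1.14 mg/L·h

AUC_0→∞ = F × Dose / CL
        = 0.72 × 25 / 15.8 = 1.13924 mg/L·h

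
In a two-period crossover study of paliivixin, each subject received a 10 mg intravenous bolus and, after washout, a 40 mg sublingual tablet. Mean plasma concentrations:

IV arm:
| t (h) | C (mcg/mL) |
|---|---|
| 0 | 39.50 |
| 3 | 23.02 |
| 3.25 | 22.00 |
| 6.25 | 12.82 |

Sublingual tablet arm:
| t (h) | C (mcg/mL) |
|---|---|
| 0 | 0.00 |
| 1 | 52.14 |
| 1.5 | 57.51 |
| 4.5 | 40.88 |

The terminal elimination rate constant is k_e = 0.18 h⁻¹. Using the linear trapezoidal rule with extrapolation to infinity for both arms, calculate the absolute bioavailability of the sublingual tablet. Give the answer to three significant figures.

Trapezoidal AUC_0→6.25 (IV):
  [0→3]: (39.50+23.02)/2 × 3 = 93.78
  [3→3.25]: (23.02+22.00)/2 × 0.25 = 5.6275
  [3.25→6.25]: (22.00+12.82)/2 × 3 = 52.23
  Sum = 151.6375 mcg/mL·h
IV tail: 12.82/0.18 = 71.222; AUC_iv,0→∞ = 151.6375 + 71.222 = 222.8595 mcg/mL·h
Trapezoidal AUC_0→4.5 (sublingual tablet):
  [0→1]: (0.00+52.14)/2 × 1 = 26.07
  [1→1.5]: (52.14+57.51)/2 × 0.5 = 27.4125
  [1.5→4.5]: (57.51+40.88)/2 × 3 = 147.585
  Sum = 201.0675 mcg/mL·h
sublingual tablet tail: 40.88/0.18 = 227.111; AUC_ev,0→∞ = 201.0675 + 227.111 = 428.1785 mcg/mL·h
F = (AUC_ev/D_ev)/(AUC_iv/D_iv) = (428.1785/40)/(222.8595/10) = 10.7045/22.28595 = 0.4803

F = 0.480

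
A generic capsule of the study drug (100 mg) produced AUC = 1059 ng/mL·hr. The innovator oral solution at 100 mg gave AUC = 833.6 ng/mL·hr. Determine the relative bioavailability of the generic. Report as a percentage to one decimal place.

F_rel = (AUC_test/D_test) / (AUC_ref/D_ref)
      = (1059/100) / (833.6/100)
      = 10.59 / 8.336 = 1.2704 = 127.04%

F_rel = 127.0%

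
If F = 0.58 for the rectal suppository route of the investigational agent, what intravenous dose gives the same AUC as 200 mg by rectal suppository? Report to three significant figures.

D_iv = 116 mg

Systemic exposure from an extravascular dose = F × D_ev, so the equivalent IV dose is F × D_ev.
D_iv = F × D_ev = 0.58 × 200 = 116 mg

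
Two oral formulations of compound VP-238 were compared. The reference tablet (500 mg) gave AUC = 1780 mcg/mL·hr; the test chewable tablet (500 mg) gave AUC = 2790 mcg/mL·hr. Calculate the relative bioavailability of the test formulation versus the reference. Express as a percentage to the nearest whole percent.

F_rel = 157%

F_rel = (AUC_test/D_test) / (AUC_ref/D_ref)
      = (2790/500) / (1780/500)
      = 5.58 / 3.56 = 1.5674 = 156.74%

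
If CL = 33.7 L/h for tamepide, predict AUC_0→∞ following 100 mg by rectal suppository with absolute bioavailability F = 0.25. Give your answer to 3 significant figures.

AUC_0→∞ = F × Dose / CL
        = 0.25 × 100 / 33.7 = 0.74184 mg/L·h

AUC = 0.742 mg/L·h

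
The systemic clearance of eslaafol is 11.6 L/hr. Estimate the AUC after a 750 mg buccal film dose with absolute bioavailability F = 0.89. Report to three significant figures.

AUC_0→∞ = F × Dose / CL
        = 0.89 × 750 / 11.6 = 57.5431 mg/L·hr

AUC = 57.5 mg/L·hr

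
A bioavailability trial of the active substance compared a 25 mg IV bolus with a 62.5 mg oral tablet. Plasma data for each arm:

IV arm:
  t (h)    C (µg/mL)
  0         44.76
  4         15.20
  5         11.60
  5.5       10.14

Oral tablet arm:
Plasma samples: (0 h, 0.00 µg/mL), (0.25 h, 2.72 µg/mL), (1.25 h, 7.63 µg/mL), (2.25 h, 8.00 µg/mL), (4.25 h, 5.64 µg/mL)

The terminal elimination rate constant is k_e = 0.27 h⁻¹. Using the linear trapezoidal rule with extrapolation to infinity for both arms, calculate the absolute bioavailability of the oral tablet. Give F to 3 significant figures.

Trapezoidal AUC_0→5.5 (IV):
  [0→4]: (44.76+15.20)/2 × 4 = 119.92
  [4→5]: (15.20+11.60)/2 × 1 = 13.4
  [5→5.5]: (11.60+10.14)/2 × 0.5 = 5.435
  Sum = 138.755 µg/mL·h
IV tail: 10.14/0.27 = 37.556; AUC_iv,0→∞ = 138.755 + 37.556 = 176.311 µg/mL·h
Trapezoidal AUC_0→4.25 (oral tablet):
  [0→0.25]: (0.00+2.72)/2 × 0.25 = 0.34
  [0.25→1.25]: (2.72+7.63)/2 × 1 = 5.175
  [1.25→2.25]: (7.63+8.00)/2 × 1 = 7.815
  [2.25→4.25]: (8.00+5.64)/2 × 2 = 13.64
  Sum = 26.97 µg/mL·h
oral tablet tail: 5.64/0.27 = 20.889; AUC_ev,0→∞ = 26.97 + 20.889 = 47.859 µg/mL·h
F = (AUC_ev/D_ev)/(AUC_iv/D_iv) = (47.859/62.5)/(176.311/25) = 0.765744/7.05244 = 0.1086

F = 0.109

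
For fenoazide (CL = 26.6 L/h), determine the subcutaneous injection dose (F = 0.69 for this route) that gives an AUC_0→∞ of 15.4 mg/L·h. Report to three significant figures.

Dose = 594 mg

Dose = CL × AUC_0→∞ / F
     = 26.6 × 15.4 / 0.69 = 593.681 mg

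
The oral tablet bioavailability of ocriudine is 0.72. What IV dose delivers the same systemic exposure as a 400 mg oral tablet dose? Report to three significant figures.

D_iv = 288 mg

Systemic exposure from an extravascular dose = F × D_ev, so the equivalent IV dose is F × D_ev.
D_iv = F × D_ev = 0.72 × 400 = 288 mg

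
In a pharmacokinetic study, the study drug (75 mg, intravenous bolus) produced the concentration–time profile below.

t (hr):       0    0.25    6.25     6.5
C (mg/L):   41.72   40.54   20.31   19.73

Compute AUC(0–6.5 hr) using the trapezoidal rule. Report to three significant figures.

Trapezoidal AUC_0→6.5:
  [0→0.25]: (41.72+40.54)/2 × 0.25 = 10.2825
  [0.25→6.25]: (40.54+20.31)/2 × 6 = 182.55
  [6.25→6.5]: (20.31+19.73)/2 × 0.25 = 5.005
  Sum = 197.8375 mg/L·hr

AUC = 198 mg/L·hr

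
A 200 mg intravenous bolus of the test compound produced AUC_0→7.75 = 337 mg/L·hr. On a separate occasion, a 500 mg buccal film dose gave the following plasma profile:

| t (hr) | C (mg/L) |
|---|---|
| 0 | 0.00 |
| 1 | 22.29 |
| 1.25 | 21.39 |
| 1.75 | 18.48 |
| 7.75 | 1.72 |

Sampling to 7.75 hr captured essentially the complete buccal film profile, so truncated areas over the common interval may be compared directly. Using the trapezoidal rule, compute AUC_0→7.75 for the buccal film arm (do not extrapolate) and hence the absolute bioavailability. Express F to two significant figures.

Trapezoidal AUC_0→7.75 (buccal film):
  [0→1]: (0.00+22.29)/2 × 1 = 11.145
  [1→1.25]: (22.29+21.39)/2 × 0.25 = 5.46
  [1.25→1.75]: (21.39+18.48)/2 × 0.5 = 9.9675
  [1.75→7.75]: (18.48+1.72)/2 × 6 = 60.6
  Sum = 87.1725 mg/L·hr
F = (AUC_ev/D_ev)/(AUC_iv/D_iv) = (87.1725/500)/(337/200) = 0.174345/1.685 = 0.1035

F = 0.10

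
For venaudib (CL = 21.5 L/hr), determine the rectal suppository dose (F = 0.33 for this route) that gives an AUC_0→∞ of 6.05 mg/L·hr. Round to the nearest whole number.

Dose = CL × AUC_0→∞ / F
     = 21.5 × 6.05 / 0.33 = 394.167 mg

Dose = 394 mg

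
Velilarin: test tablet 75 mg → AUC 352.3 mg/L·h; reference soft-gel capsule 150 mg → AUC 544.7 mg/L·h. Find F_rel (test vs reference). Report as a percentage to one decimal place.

F_rel = (AUC_test/D_test) / (AUC_ref/D_ref)
      = (352.3/75) / (544.7/150)
      = 4.69733 / 3.63133 = 1.2936 = 129.36%

F_rel = 129.4%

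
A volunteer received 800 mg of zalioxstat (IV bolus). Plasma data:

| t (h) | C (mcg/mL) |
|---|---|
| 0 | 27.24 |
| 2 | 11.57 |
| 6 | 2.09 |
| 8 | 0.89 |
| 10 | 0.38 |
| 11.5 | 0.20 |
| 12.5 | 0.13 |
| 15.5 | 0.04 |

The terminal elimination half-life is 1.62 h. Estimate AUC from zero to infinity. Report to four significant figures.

AUC = 71.33 mcg/mL·h

Trapezoidal AUC_0→15.5:
  [0→2]: (27.24+11.57)/2 × 2 = 38.81
  [2→6]: (11.57+2.09)/2 × 4 = 27.32
  [6→8]: (2.09+0.89)/2 × 2 = 2.98
  [8→10]: (0.89+0.38)/2 × 2 = 1.27
  [10→11.5]: (0.38+0.20)/2 × 1.5 = 0.435
  [11.5→12.5]: (0.20+0.13)/2 × 1 = 0.165
  [12.5→15.5]: (0.13+0.04)/2 × 3 = 0.255
  Sum = 71.235 mcg/mL·h
k_e = ln2 / t½ = 0.693147 / 1.62 = 0.4279 h^-1
Extrapolated tail: C_last / k_e = 0.04 / 0.4279 = 0.093
AUC_0→∞ = 71.235 + 0.093 = 71.328 mcg/mL·h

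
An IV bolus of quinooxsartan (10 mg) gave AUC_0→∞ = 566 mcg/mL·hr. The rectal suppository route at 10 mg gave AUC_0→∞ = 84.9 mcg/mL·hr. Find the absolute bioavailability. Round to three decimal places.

F = (AUC_ev / D_ev) / (AUC_iv / D_iv)
  = (84.9/10) / (566/10)
  = 8.49 / 56.6 = 0.1500

F = 0.150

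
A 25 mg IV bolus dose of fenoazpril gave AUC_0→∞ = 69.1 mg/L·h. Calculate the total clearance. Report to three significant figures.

CL = 0.362 L/h

CL = Dose_iv / AUC_0→∞
   = 25 / 69.1 = 0.361795 L/h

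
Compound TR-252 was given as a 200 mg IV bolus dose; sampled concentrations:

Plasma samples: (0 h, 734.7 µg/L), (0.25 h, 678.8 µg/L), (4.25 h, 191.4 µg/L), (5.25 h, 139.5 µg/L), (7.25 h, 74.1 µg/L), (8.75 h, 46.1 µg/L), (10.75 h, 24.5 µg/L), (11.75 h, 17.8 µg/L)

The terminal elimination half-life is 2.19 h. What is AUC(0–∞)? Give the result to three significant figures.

AUC = 2530 µg/L·h

Trapezoidal AUC_0→11.75:
  [0→0.25]: (734.7+678.8)/2 × 0.25 = 176.6875
  [0.25→4.25]: (678.8+191.4)/2 × 4 = 1740.4
  [4.25→5.25]: (191.4+139.5)/2 × 1 = 165.45
  [5.25→7.25]: (139.5+74.1)/2 × 2 = 213.6
  [7.25→8.75]: (74.1+46.1)/2 × 1.5 = 90.15
  [8.75→10.75]: (46.1+24.5)/2 × 2 = 70.6
  [10.75→11.75]: (24.5+17.8)/2 × 1 = 21.15
  Sum = 2478.0375 µg/L·h
k_e = ln2 / t½ = 0.693147 / 2.19 = 0.3165 h^-1
Extrapolated tail: C_last / k_e = 17.8 / 0.3165 = 56.240
AUC_0→∞ = 2478.0375 + 56.240 = 2534.2775 µg/L·h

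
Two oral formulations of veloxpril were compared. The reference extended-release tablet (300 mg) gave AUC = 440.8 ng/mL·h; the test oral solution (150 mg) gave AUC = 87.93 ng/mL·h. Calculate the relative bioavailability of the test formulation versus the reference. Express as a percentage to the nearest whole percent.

F_rel = (AUC_test/D_test) / (AUC_ref/D_ref)
      = (87.93/150) / (440.8/300)
      = 0.5862 / 1.46933 = 0.3990 = 39.90%

F_rel = 40%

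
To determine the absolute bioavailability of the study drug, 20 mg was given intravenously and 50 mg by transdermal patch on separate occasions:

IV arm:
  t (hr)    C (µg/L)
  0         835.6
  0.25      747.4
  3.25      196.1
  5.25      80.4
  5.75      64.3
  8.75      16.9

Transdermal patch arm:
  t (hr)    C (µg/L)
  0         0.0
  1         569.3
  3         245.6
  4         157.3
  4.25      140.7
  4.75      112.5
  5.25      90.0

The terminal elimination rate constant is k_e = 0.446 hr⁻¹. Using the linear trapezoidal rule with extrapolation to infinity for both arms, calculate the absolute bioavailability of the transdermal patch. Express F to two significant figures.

F = 0.32

Trapezoidal AUC_0→8.75 (IV):
  [0→0.25]: (835.6+747.4)/2 × 0.25 = 197.875
  [0.25→3.25]: (747.4+196.1)/2 × 3 = 1415.25
  [3.25→5.25]: (196.1+80.4)/2 × 2 = 276.5
  [5.25→5.75]: (80.4+64.3)/2 × 0.5 = 36.175
  [5.75→8.75]: (64.3+16.9)/2 × 3 = 121.8
  Sum = 2047.6 µg/L·hr
IV tail: 16.9/0.446 = 37.892; AUC_iv,0→∞ = 2047.6 + 37.892 = 2085.492 µg/L·hr
Trapezoidal AUC_0→5.25 (transdermal patch):
  [0→1]: (0.0+569.3)/2 × 1 = 284.65
  [1→3]: (569.3+245.6)/2 × 2 = 814.9
  [3→4]: (245.6+157.3)/2 × 1 = 201.45
  [4→4.25]: (157.3+140.7)/2 × 0.25 = 37.25
  [4.25→4.75]: (140.7+112.5)/2 × 0.5 = 63.3
  [4.75→5.25]: (112.5+90.0)/2 × 0.5 = 50.625
  Sum = 1452.175 µg/L·hr
transdermal patch tail: 90.0/0.446 = 201.794; AUC_ev,0→∞ = 1452.175 + 201.794 = 1653.969 µg/L·hr
F = (AUC_ev/D_ev)/(AUC_iv/D_iv) = (1653.969/50)/(2085.492/20) = 33.07938/104.2746 = 0.3172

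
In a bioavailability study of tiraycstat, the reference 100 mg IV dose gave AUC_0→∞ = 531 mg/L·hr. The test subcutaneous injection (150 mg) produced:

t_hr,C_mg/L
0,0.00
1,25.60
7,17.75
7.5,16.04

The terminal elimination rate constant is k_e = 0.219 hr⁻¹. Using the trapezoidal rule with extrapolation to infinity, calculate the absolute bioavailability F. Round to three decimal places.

F = 0.282

Trapezoidal AUC_0→7.5 (subcutaneous injection):
  [0→1]: (0.00+25.60)/2 × 1 = 12.8
  [1→7]: (25.60+17.75)/2 × 6 = 130.05
  [7→7.5]: (17.75+16.04)/2 × 0.5 = 8.4475
  Sum = 151.2975 mg/L·hr
Tail: C_last/k_e = 16.04/0.219 = 73.242
AUC_0→∞ (subcutaneous injection) = 151.2975 + 73.242 = 224.5395 mg/L·hr
F = (AUC_ev/D_ev)/(AUC_iv/D_iv) = (224.5395/150)/(531/100) = 1.49693/5.31 = 0.2819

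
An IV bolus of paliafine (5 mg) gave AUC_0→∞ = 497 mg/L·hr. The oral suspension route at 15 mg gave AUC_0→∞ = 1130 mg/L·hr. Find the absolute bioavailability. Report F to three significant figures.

F = (AUC_ev / D_ev) / (AUC_iv / D_iv)
  = (1130/15) / (497/5)
  = 75.3333 / 99.4 = 0.7579

F = 0.758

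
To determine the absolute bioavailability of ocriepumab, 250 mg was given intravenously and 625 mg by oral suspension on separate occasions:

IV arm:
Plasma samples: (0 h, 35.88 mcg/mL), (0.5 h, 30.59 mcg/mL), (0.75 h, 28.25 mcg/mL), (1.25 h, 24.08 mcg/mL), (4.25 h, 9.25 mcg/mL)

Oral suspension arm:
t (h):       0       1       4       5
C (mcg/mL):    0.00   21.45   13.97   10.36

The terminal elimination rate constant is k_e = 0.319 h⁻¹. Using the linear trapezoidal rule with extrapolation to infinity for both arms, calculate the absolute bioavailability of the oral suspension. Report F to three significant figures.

F = 0.374

Trapezoidal AUC_0→4.25 (IV):
  [0→0.5]: (35.88+30.59)/2 × 0.5 = 16.6175
  [0.5→0.75]: (30.59+28.25)/2 × 0.25 = 7.355
  [0.75→1.25]: (28.25+24.08)/2 × 0.5 = 13.0825
  [1.25→4.25]: (24.08+9.25)/2 × 3 = 49.995
  Sum = 87.05 mcg/mL·h
IV tail: 9.25/0.319 = 28.997; AUC_iv,0→∞ = 87.05 + 28.997 = 116.047 mcg/mL·h
Trapezoidal AUC_0→5 (oral suspension):
  [0→1]: (0.00+21.45)/2 × 1 = 10.725
  [1→4]: (21.45+13.97)/2 × 3 = 53.13
  [4→5]: (13.97+10.36)/2 × 1 = 12.165
  Sum = 76.02 mcg/mL·h
oral suspension tail: 10.36/0.319 = 32.476; AUC_ev,0→∞ = 76.02 + 32.476 = 108.496 mcg/mL·h
F = (AUC_ev/D_ev)/(AUC_iv/D_iv) = (108.496/625)/(116.047/250) = 0.1735936/0.464188 = 0.3740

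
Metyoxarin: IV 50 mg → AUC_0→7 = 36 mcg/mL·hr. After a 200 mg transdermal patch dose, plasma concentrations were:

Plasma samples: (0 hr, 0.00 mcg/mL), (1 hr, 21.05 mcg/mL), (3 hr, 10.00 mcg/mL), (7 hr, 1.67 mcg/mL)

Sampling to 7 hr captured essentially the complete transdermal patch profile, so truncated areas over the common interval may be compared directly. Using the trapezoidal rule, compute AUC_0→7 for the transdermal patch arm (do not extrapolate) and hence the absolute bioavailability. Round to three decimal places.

Trapezoidal AUC_0→7 (transdermal patch):
  [0→1]: (0.00+21.05)/2 × 1 = 10.525
  [1→3]: (21.05+10.00)/2 × 2 = 31.05
  [3→7]: (10.00+1.67)/2 × 4 = 23.34
  Sum = 64.915 mcg/mL·hr
F = (AUC_ev/D_ev)/(AUC_iv/D_iv) = (64.915/200)/(36/50) = 0.324575/0.72 = 0.4508

F = 0.451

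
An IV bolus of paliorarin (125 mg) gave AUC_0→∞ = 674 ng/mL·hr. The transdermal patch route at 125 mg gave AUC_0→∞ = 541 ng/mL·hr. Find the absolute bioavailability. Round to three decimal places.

F = 0.803

F = (AUC_ev / D_ev) / (AUC_iv / D_iv)
  = (541/125) / (674/125)
  = 4.328 / 5.392 = 0.8027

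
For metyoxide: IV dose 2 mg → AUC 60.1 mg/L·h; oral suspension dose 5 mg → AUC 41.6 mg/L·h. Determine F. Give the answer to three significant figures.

F = 0.277

F = (AUC_ev / D_ev) / (AUC_iv / D_iv)
  = (41.6/5) / (60.1/2)
  = 8.32 / 30.05 = 0.2769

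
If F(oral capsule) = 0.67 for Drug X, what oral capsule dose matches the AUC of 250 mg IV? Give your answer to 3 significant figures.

For equal systemic exposure: F × D_ev = D_iv
D_ev = D_iv / F = 250 / 0.67 = 373.134 mg

D_oral = 373 mg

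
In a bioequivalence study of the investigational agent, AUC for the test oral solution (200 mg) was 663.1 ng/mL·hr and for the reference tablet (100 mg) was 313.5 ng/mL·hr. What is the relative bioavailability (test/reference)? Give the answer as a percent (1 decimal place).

F_rel = 105.8%

F_rel = (AUC_test/D_test) / (AUC_ref/D_ref)
      = (663.1/200) / (313.5/100)
      = 3.3155 / 3.135 = 1.0576 = 105.76%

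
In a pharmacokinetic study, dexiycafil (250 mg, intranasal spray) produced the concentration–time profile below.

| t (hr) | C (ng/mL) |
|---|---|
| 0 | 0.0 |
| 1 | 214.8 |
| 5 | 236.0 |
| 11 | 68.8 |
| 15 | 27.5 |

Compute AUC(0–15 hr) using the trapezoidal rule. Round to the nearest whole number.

AUC = 2116 ng/mL·hr

Trapezoidal AUC_0→15:
  [0→1]: (0.0+214.8)/2 × 1 = 107.4
  [1→5]: (214.8+236.0)/2 × 4 = 901.6
  [5→11]: (236.0+68.8)/2 × 6 = 914.4
  [11→15]: (68.8+27.5)/2 × 4 = 192.6
  Sum = 2116.0 ng/mL·hr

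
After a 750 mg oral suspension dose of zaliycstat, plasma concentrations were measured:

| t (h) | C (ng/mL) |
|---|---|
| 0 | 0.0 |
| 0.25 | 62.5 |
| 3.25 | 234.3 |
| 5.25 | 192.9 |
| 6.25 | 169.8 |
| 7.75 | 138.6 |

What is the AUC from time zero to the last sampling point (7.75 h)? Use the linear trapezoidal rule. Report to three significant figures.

AUC = 1290 ng/mL·h

Trapezoidal AUC_0→7.75:
  [0→0.25]: (0.0+62.5)/2 × 0.25 = 7.8125
  [0.25→3.25]: (62.5+234.3)/2 × 3 = 445.2
  [3.25→5.25]: (234.3+192.9)/2 × 2 = 427.2
  [5.25→6.25]: (192.9+169.8)/2 × 1 = 181.35
  [6.25→7.75]: (169.8+138.6)/2 × 1.5 = 231.3
  Sum = 1292.8625 ng/mL·h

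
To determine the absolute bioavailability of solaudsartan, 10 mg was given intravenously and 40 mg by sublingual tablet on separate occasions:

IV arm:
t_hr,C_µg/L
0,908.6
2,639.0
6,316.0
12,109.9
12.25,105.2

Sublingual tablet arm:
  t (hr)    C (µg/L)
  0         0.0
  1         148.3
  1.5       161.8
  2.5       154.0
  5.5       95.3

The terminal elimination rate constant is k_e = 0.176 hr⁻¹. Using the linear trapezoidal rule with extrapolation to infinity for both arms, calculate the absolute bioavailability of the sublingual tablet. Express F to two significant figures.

Trapezoidal AUC_0→12.25 (IV):
  [0→2]: (908.6+639.0)/2 × 2 = 1547.6
  [2→6]: (639.0+316.0)/2 × 4 = 1910.0
  [6→12]: (316.0+109.9)/2 × 6 = 1277.7
  [12→12.25]: (109.9+105.2)/2 × 0.25 = 26.8875
  Sum = 4762.1875 µg/L·hr
IV tail: 105.2/0.176 = 597.727; AUC_iv,0→∞ = 4762.1875 + 597.727 = 5359.9145 µg/L·hr
Trapezoidal AUC_0→5.5 (sublingual tablet):
  [0→1]: (0.0+148.3)/2 × 1 = 74.15
  [1→1.5]: (148.3+161.8)/2 × 0.5 = 77.525
  [1.5→2.5]: (161.8+154.0)/2 × 1 = 157.9
  [2.5→5.5]: (154.0+95.3)/2 × 3 = 373.95
  Sum = 683.525 µg/L·hr
sublingual tablet tail: 95.3/0.176 = 541.477; AUC_ev,0→∞ = 683.525 + 541.477 = 1225.002 µg/L·hr
F = (AUC_ev/D_ev)/(AUC_iv/D_iv) = (1225.002/40)/(5359.9145/10) = 30.62505/535.99145 = 0.0571

F = 0.057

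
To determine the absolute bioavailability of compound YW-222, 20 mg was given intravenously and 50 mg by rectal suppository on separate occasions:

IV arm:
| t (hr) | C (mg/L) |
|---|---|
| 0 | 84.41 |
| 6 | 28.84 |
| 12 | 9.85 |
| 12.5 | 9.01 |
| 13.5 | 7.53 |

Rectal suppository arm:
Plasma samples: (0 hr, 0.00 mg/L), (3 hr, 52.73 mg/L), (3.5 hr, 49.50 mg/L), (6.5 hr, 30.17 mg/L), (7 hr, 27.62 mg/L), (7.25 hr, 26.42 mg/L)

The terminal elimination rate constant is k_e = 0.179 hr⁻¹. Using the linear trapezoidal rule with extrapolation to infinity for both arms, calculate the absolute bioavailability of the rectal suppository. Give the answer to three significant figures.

F = 0.308

Trapezoidal AUC_0→13.5 (IV):
  [0→6]: (84.41+28.84)/2 × 6 = 339.75
  [6→12]: (28.84+9.85)/2 × 6 = 116.07
  [12→12.5]: (9.85+9.01)/2 × 0.5 = 4.715
  [12.5→13.5]: (9.01+7.53)/2 × 1 = 8.27
  Sum = 468.805 mg/L·hr
IV tail: 7.53/0.179 = 42.067; AUC_iv,0→∞ = 468.805 + 42.067 = 510.872 mg/L·hr
Trapezoidal AUC_0→7.25 (rectal suppository):
  [0→3]: (0.00+52.73)/2 × 3 = 79.095
  [3→3.5]: (52.73+49.50)/2 × 0.5 = 25.5575
  [3.5→6.5]: (49.50+30.17)/2 × 3 = 119.505
  [6.5→7]: (30.17+27.62)/2 × 0.5 = 14.4475
  [7→7.25]: (27.62+26.42)/2 × 0.25 = 6.755
  Sum = 245.36 mg/L·hr
rectal suppository tail: 26.42/0.179 = 147.598; AUC_ev,0→∞ = 245.36 + 147.598 = 392.958 mg/L·hr
F = (AUC_ev/D_ev)/(AUC_iv/D_iv) = (392.958/50)/(510.872/20) = 7.85916/25.5436 = 0.3077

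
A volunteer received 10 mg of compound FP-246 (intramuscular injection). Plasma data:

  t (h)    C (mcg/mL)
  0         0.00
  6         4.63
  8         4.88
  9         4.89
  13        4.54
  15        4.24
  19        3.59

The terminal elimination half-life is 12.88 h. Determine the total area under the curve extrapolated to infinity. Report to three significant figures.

AUC = 138 mcg/mL·h

Trapezoidal AUC_0→19:
  [0→6]: (0.00+4.63)/2 × 6 = 13.89
  [6→8]: (4.63+4.88)/2 × 2 = 9.51
  [8→9]: (4.88+4.89)/2 × 1 = 4.885
  [9→13]: (4.89+4.54)/2 × 4 = 18.86
  [13→15]: (4.54+4.24)/2 × 2 = 8.78
  [15→19]: (4.24+3.59)/2 × 4 = 15.66
  Sum = 71.585 mcg/mL·h
k_e = ln2 / t½ = 0.693147 / 12.88 = 0.0538 h^-1
Extrapolated tail: C_last / k_e = 3.59 / 0.0538 = 66.729
AUC_0→∞ = 71.585 + 66.729 = 138.314 mcg/mL·h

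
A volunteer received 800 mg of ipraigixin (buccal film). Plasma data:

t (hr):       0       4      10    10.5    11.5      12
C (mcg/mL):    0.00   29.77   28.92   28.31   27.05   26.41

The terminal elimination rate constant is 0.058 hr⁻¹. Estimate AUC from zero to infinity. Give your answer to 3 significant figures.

Trapezoidal AUC_0→12:
  [0→4]: (0.00+29.77)/2 × 4 = 59.54
  [4→10]: (29.77+28.92)/2 × 6 = 176.07
  [10→10.5]: (28.92+28.31)/2 × 0.5 = 14.3075
  [10.5→11.5]: (28.31+27.05)/2 × 1 = 27.68
  [11.5→12]: (27.05+26.41)/2 × 0.5 = 13.365
  Sum = 290.9625 mcg/mL·hr
Extrapolated tail: C_last / k_e = 26.41 / 0.058 = 455.345
AUC_0→∞ = 290.9625 + 455.345 = 746.3075 mcg/mL·hr

AUC = 746 mcg/mL·hr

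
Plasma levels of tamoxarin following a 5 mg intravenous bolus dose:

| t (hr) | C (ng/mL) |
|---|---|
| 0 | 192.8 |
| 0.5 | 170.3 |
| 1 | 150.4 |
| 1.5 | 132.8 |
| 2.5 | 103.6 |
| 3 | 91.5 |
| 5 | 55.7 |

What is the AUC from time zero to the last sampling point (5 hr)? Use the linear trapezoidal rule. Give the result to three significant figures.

Trapezoidal AUC_0→5:
  [0→0.5]: (192.8+170.3)/2 × 0.5 = 90.775
  [0.5→1]: (170.3+150.4)/2 × 0.5 = 80.175
  [1→1.5]: (150.4+132.8)/2 × 0.5 = 70.8
  [1.5→2.5]: (132.8+103.6)/2 × 1 = 118.2
  [2.5→3]: (103.6+91.5)/2 × 0.5 = 48.775
  [3→5]: (91.5+55.7)/2 × 2 = 147.2
  Sum = 555.925 ng/mL·hr

AUC = 556 ng/mL·hr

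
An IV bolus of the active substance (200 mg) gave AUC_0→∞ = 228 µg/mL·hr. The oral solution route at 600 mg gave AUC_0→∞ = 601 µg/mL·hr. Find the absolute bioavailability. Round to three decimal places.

F = (AUC_ev / D_ev) / (AUC_iv / D_iv)
  = (601/600) / (228/200)
  = 1.00167 / 1.14 = 0.8787

F = 0.879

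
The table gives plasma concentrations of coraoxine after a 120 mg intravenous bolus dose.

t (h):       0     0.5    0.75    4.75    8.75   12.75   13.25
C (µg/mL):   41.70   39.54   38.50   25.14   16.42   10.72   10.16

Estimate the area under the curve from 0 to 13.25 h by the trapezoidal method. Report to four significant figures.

Trapezoidal AUC_0→13.25:
  [0→0.5]: (41.70+39.54)/2 × 0.5 = 20.31
  [0.5→0.75]: (39.54+38.50)/2 × 0.25 = 9.755
  [0.75→4.75]: (38.50+25.14)/2 × 4 = 127.28
  [4.75→8.75]: (25.14+16.42)/2 × 4 = 83.12
  [8.75→12.75]: (16.42+10.72)/2 × 4 = 54.28
  [12.75→13.25]: (10.72+10.16)/2 × 0.5 = 5.22
  Sum = 299.965 µg/mL·h

AUC = 300.0 µg/mL·h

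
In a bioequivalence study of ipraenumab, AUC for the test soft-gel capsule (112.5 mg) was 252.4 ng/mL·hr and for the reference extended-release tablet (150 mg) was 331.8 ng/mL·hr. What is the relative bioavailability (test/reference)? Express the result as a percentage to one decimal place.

F_rel = 101.4%

F_rel = (AUC_test/D_test) / (AUC_ref/D_ref)
      = (252.4/112.5) / (331.8/150)
      = 2.24356 / 2.212 = 1.0143 = 101.43%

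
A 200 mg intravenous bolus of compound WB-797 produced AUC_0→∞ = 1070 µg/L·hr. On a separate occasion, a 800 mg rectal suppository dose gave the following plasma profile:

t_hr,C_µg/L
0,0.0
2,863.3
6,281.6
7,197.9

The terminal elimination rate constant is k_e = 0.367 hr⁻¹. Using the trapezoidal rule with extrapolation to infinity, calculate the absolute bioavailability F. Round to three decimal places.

F = 0.919

Trapezoidal AUC_0→7 (rectal suppository):
  [0→2]: (0.0+863.3)/2 × 2 = 863.3
  [2→6]: (863.3+281.6)/2 × 4 = 2289.8
  [6→7]: (281.6+197.9)/2 × 1 = 239.75
  Sum = 3392.85 µg/L·hr
Tail: C_last/k_e = 197.9/0.367 = 539.237
AUC_0→∞ (rectal suppository) = 3392.85 + 539.237 = 3932.087 µg/L·hr
F = (AUC_ev/D_ev)/(AUC_iv/D_iv) = (3932.087/800)/(1070/200) = 4.91511/5.35 = 0.9187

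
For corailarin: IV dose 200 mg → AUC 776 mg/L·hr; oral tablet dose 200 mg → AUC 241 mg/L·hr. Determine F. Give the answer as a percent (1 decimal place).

F = (AUC_ev / D_ev) / (AUC_iv / D_iv)
  = (241/200) / (776/200)
  = 1.205 / 3.88 = 0.3106
  = 31.06%

F = 31.1%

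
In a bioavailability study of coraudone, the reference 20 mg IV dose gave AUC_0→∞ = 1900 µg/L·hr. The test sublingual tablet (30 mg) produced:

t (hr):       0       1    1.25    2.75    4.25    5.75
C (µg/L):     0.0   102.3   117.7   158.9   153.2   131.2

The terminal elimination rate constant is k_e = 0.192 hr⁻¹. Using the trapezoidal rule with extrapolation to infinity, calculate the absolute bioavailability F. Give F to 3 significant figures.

F = 0.497

Trapezoidal AUC_0→5.75 (sublingual tablet):
  [0→1]: (0.0+102.3)/2 × 1 = 51.15
  [1→1.25]: (102.3+117.7)/2 × 0.25 = 27.5
  [1.25→2.75]: (117.7+158.9)/2 × 1.5 = 207.45
  [2.75→4.25]: (158.9+153.2)/2 × 1.5 = 234.075
  [4.25→5.75]: (153.2+131.2)/2 × 1.5 = 213.3
  Sum = 733.475 µg/L·hr
Tail: C_last/k_e = 131.2/0.192 = 683.333
AUC_0→∞ (sublingual tablet) = 733.475 + 683.333 = 1416.808 µg/L·hr
F = (AUC_ev/D_ev)/(AUC_iv/D_iv) = (1416.808/30)/(1900/20) = 47.2269/95 = 0.4971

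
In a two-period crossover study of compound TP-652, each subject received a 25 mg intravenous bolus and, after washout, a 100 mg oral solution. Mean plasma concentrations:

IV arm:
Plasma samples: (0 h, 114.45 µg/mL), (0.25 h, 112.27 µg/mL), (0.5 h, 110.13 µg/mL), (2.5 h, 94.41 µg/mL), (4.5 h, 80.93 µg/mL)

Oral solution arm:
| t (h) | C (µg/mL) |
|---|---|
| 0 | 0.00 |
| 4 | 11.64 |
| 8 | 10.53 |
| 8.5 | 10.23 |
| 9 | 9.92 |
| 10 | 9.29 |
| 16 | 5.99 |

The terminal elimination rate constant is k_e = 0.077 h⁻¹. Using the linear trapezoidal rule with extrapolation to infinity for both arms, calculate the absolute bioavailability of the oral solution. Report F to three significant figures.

F = 0.0355

Trapezoidal AUC_0→4.5 (IV):
  [0→0.25]: (114.45+112.27)/2 × 0.25 = 28.34
  [0.25→0.5]: (112.27+110.13)/2 × 0.25 = 27.8
  [0.5→2.5]: (110.13+94.41)/2 × 2 = 204.54
  [2.5→4.5]: (94.41+80.93)/2 × 2 = 175.34
  Sum = 436.02 µg/mL·h
IV tail: 80.93/0.077 = 1051.039; AUC_iv,0→∞ = 436.02 + 1051.039 = 1487.059 µg/mL·h
Trapezoidal AUC_0→16 (oral solution):
  [0→4]: (0.00+11.64)/2 × 4 = 23.28
  [4→8]: (11.64+10.53)/2 × 4 = 44.34
  [8→8.5]: (10.53+10.23)/2 × 0.5 = 5.19
  [8.5→9]: (10.23+9.92)/2 × 0.5 = 5.0375
  [9→10]: (9.92+9.29)/2 × 1 = 9.605
  [10→16]: (9.29+5.99)/2 × 6 = 45.84
  Sum = 133.2925 µg/mL·h
oral solution tail: 5.99/0.077 = 77.792; AUC_ev,0→∞ = 133.2925 + 77.792 = 211.0845 µg/mL·h
F = (AUC_ev/D_ev)/(AUC_iv/D_iv) = (211.0845/100)/(1487.059/25) = 2.110845/59.48236 = 0.0355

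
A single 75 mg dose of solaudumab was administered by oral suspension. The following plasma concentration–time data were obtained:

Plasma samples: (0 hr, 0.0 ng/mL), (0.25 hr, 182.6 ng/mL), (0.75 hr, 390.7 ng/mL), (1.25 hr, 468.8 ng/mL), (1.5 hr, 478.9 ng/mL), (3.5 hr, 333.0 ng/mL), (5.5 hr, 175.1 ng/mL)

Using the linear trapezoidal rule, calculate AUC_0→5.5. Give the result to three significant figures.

Trapezoidal AUC_0→5.5:
  [0→0.25]: (0.0+182.6)/2 × 0.25 = 22.825
  [0.25→0.75]: (182.6+390.7)/2 × 0.5 = 143.325
  [0.75→1.25]: (390.7+468.8)/2 × 0.5 = 214.875
  [1.25→1.5]: (468.8+478.9)/2 × 0.25 = 118.4625
  [1.5→3.5]: (478.9+333.0)/2 × 2 = 811.9
  [3.5→5.5]: (333.0+175.1)/2 × 2 = 508.1
  Sum = 1819.4875 ng/mL·hr

AUC = 1820 ng/mL·hr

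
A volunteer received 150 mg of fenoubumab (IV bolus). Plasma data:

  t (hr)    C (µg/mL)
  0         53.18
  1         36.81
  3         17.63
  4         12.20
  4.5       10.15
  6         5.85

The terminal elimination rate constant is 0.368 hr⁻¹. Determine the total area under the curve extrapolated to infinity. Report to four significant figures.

AUC = 147.8 µg/mL·hr

Trapezoidal AUC_0→6:
  [0→1]: (53.18+36.81)/2 × 1 = 44.995
  [1→3]: (36.81+17.63)/2 × 2 = 54.44
  [3→4]: (17.63+12.20)/2 × 1 = 14.915
  [4→4.5]: (12.20+10.15)/2 × 0.5 = 5.5875
  [4.5→6]: (10.15+5.85)/2 × 1.5 = 12.0
  Sum = 131.9375 µg/mL·hr
Extrapolated tail: C_last / k_e = 5.85 / 0.368 = 15.897
AUC_0→∞ = 131.9375 + 15.897 = 147.8345 µg/mL·hr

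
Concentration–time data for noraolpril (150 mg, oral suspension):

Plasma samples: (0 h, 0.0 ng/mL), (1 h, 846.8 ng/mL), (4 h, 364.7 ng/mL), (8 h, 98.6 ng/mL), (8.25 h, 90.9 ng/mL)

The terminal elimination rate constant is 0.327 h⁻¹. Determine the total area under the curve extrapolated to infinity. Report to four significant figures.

AUC = 3469 ng/mL·h

Trapezoidal AUC_0→8.25:
  [0→1]: (0.0+846.8)/2 × 1 = 423.4
  [1→4]: (846.8+364.7)/2 × 3 = 1817.25
  [4→8]: (364.7+98.6)/2 × 4 = 926.6
  [8→8.25]: (98.6+90.9)/2 × 0.25 = 23.6875
  Sum = 3190.9375 ng/mL·h
Extrapolated tail: C_last / k_e = 90.9 / 0.327 = 277.982
AUC_0→∞ = 3190.9375 + 277.982 = 3468.9195 ng/mL·h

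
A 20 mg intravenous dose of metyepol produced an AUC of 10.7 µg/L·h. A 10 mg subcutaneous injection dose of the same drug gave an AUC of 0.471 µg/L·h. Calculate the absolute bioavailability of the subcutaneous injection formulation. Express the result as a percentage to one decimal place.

F = 8.8%

F = (AUC_ev / D_ev) / (AUC_iv / D_iv)
  = (0.471/10) / (10.7/20)
  = 0.0471 / 0.535 = 0.0880
  = 8.80%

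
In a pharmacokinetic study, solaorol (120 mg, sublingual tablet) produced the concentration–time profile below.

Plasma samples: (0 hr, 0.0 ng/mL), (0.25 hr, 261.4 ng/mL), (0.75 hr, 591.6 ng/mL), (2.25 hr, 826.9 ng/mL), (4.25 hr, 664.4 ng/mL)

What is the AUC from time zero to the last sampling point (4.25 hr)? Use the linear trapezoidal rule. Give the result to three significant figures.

AUC = 2800 ng/mL·hr

Trapezoidal AUC_0→4.25:
  [0→0.25]: (0.0+261.4)/2 × 0.25 = 32.675
  [0.25→0.75]: (261.4+591.6)/2 × 0.5 = 213.25
  [0.75→2.25]: (591.6+826.9)/2 × 1.5 = 1063.875
  [2.25→4.25]: (826.9+664.4)/2 × 2 = 1491.3
  Sum = 2801.1 ng/mL·hr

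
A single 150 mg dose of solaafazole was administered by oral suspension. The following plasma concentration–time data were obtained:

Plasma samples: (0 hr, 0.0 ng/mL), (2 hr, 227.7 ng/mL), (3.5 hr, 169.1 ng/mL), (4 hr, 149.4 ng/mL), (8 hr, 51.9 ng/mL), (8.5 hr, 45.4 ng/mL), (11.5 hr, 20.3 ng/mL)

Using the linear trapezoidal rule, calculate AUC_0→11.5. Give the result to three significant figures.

AUC = 1130 ng/mL·hr

Trapezoidal AUC_0→11.5:
  [0→2]: (0.0+227.7)/2 × 2 = 227.7
  [2→3.5]: (227.7+169.1)/2 × 1.5 = 297.6
  [3.5→4]: (169.1+149.4)/2 × 0.5 = 79.625
  [4→8]: (149.4+51.9)/2 × 4 = 402.6
  [8→8.5]: (51.9+45.4)/2 × 0.5 = 24.325
  [8.5→11.5]: (45.4+20.3)/2 × 3 = 98.55
  Sum = 1130.4 ng/mL·hr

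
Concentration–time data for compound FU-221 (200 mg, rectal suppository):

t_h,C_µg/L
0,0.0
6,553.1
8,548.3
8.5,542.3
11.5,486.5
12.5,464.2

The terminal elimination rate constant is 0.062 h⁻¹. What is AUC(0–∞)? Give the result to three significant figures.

AUC = 12500 µg/L·h

Trapezoidal AUC_0→12.5:
  [0→6]: (0.0+553.1)/2 × 6 = 1659.3
  [6→8]: (553.1+548.3)/2 × 2 = 1101.4
  [8→8.5]: (548.3+542.3)/2 × 0.5 = 272.65
  [8.5→11.5]: (542.3+486.5)/2 × 3 = 1543.2
  [11.5→12.5]: (486.5+464.2)/2 × 1 = 475.35
  Sum = 5051.9 µg/L·h
Extrapolated tail: C_last / k_e = 464.2 / 0.062 = 7487.097
AUC_0→∞ = 5051.9 + 7487.097 = 12538.997 µg/L·h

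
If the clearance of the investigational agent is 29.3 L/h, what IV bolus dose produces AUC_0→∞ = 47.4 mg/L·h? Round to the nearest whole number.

Dose = 1389 mg

Dose_iv = CL × AUC_0→∞
     = 29.3 × 47.4 = 1388.82 mg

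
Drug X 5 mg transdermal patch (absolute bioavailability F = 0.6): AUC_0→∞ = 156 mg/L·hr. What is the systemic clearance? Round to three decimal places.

CL = 0.019 L/hr

CL = F × Dose / AUC_0→∞
   = 0.6 × 5 / 156 = 0.0192308 L/hr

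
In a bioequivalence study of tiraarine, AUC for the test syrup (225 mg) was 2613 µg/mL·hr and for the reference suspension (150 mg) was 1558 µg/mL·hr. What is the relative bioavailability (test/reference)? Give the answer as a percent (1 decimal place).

F_rel = (AUC_test/D_test) / (AUC_ref/D_ref)
      = (2613/225) / (1558/150)
      = 11.6133 / 10.3867 = 1.1181 = 111.81%

F_rel = 111.8%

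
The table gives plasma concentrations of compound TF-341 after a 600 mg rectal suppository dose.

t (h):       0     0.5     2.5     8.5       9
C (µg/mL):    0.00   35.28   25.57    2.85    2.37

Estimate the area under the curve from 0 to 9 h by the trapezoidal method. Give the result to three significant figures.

AUC = 156 µg/mL·h

Trapezoidal AUC_0→9:
  [0→0.5]: (0.00+35.28)/2 × 0.5 = 8.82
  [0.5→2.5]: (35.28+25.57)/2 × 2 = 60.85
  [2.5→8.5]: (25.57+2.85)/2 × 6 = 85.26
  [8.5→9]: (2.85+2.37)/2 × 0.5 = 1.305
  Sum = 156.235 µg/mL·h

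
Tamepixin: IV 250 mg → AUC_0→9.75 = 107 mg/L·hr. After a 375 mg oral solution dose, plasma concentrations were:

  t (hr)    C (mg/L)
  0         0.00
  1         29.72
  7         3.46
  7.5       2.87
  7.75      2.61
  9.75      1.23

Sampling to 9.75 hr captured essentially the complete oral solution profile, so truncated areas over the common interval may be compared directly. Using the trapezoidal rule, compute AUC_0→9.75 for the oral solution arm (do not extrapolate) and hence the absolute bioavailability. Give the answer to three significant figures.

Trapezoidal AUC_0→9.75 (oral solution):
  [0→1]: (0.00+29.72)/2 × 1 = 14.86
  [1→7]: (29.72+3.46)/2 × 6 = 99.54
  [7→7.5]: (3.46+2.87)/2 × 0.5 = 1.5825
  [7.5→7.75]: (2.87+2.61)/2 × 0.25 = 0.685
  [7.75→9.75]: (2.61+1.23)/2 × 2 = 3.84
  Sum = 120.5075 mg/L·hr
F = (AUC_ev/D_ev)/(AUC_iv/D_iv) = (120.5075/375)/(107/250) = 0.321353/0.428 = 0.7508

F = 0.751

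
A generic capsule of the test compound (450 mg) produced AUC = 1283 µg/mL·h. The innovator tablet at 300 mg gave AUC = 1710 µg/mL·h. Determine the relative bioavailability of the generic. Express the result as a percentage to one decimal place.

F_rel = (AUC_test/D_test) / (AUC_ref/D_ref)
      = (1283/450) / (1710/300)
      = 2.85111 / 5.7 = 0.5002 = 50.02%

F_rel = 50.0%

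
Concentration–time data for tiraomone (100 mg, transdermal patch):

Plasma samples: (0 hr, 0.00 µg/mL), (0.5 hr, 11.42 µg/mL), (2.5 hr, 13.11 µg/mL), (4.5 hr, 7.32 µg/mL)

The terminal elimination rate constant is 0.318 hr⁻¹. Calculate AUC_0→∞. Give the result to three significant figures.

Trapezoidal AUC_0→4.5:
  [0→0.5]: (0.00+11.42)/2 × 0.5 = 2.855
  [0.5→2.5]: (11.42+13.11)/2 × 2 = 24.53
  [2.5→4.5]: (13.11+7.32)/2 × 2 = 20.43
  Sum = 47.815 µg/mL·hr
Extrapolated tail: C_last / k_e = 7.32 / 0.318 = 23.019
AUC_0→∞ = 47.815 + 23.019 = 70.834 µg/mL·hr

AUC = 70.8 µg/mL·hr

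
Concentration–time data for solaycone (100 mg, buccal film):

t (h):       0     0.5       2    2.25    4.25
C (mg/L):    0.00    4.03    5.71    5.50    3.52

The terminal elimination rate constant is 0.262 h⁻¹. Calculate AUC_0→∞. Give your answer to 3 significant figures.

AUC = 32.2 mg/L·h

Trapezoidal AUC_0→4.25:
  [0→0.5]: (0.00+4.03)/2 × 0.5 = 1.0075
  [0.5→2]: (4.03+5.71)/2 × 1.5 = 7.305
  [2→2.25]: (5.71+5.50)/2 × 0.25 = 1.40125
  [2.25→4.25]: (5.50+3.52)/2 × 2 = 9.02
  Sum = 18.73375 mg/L·h
Extrapolated tail: C_last / k_e = 3.52 / 0.262 = 13.435
AUC_0→∞ = 18.73375 + 13.435 = 32.16875 mg/L·h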